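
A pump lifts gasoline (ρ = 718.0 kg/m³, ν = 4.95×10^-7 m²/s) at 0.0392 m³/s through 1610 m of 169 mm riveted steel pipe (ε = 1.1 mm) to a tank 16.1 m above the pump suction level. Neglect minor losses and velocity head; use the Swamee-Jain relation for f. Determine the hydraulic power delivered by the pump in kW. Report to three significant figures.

V = 4Q/(πD²) = 1.748 m/s; Re = 5.97×10^5; ε/D = 0.00651; f = 0.03316
h_f = f(L/D)V²/2g = 49.17 m
Total head H = z + h_f = 16.1 + 49.17 = 65.27 m
P_hyd = ρgQH = 718.0·9.81·0.0392·65.27 = 18.02 kW

P_hyd ≈ 18.0 kW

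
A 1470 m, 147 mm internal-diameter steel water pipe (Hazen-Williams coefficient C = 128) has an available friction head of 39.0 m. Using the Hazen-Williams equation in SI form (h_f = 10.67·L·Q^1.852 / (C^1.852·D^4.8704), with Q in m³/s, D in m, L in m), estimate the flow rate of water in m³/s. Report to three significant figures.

Rearranging: Q = [h_f·C^1.852·D^4.8704 / (10.67·L)]^(1/1.852)
Q = [39.0·128^1.852·0.147^4.8704 / (10.67·1470)]^0.540 = 0.03244 m³/s

Q ≈ 0.0324 m³/s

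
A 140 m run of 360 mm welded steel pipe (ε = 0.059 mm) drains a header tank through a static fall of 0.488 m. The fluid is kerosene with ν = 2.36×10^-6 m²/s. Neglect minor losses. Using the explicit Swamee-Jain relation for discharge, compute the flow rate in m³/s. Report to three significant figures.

Swamee-Jain (Type II): Q = -0.965·√(gD⁵h_f/L)·ln[ε/(3.7D) + √(3.17ν²L/(gD³h_f))]
√(gD⁵h_f/L) = √(9.81·0.360⁵·0.488/140) = 0.01438
ε/(3.7D) = 4.43×10^-5; √(3.17ν²L/(gD³h_f)) = 1.05×10^-4
Q = -0.965·0.01438·ln(1.495×10^-4) = 0.1222 m³/s
Check: V = 1.20 m/s, Re = 1.83×10^5, f = 0.01709, h_f = 0.488 m ≈ 0.488 m ✓

Q ≈ 0.122 m³/s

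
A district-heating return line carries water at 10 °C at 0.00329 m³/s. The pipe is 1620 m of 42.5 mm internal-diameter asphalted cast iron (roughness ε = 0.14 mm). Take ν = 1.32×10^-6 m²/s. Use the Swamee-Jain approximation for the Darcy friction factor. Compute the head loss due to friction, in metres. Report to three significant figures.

V = 4Q/(πD²) = 4·0.00329/(π·0.0425²) = 2.319 m/s
Re = VD/ν = 2.319·0.0425/1.32×10^-6 = 7.47×10^4 → turbulent
ε/D = 0.14/42.5 = 0.00329
Swamee-Jain: f = 0.02876
h_f = f(L/D)V²/(2g) = 0.02876·(1620/0.0425)·2.319²/(2·9.81) = 300.5 m

h_f ≈ 301 m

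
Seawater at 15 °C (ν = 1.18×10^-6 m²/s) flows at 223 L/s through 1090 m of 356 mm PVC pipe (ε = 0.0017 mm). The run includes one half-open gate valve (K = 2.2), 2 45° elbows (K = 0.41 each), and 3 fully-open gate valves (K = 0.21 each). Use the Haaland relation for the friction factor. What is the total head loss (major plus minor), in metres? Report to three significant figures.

H_L ≈ 10.7 m

V = 4Q/(πD²) = 2.240 m/s; V²/2g = 0.2558 m
Re = 6.76×10^5, ε/D = 4.78×10^-6 → f = 0.01245 (Haaland)
Major: h_f = f(L/D)·V²/2g = 0.01245·3062·0.2558 = 9.752 m
Minor: ΣK = 3.65; h_m = ΣK·V²/2g = 0.9337 m
Total H_L = 9.752 + 0.9337 = 10.69 m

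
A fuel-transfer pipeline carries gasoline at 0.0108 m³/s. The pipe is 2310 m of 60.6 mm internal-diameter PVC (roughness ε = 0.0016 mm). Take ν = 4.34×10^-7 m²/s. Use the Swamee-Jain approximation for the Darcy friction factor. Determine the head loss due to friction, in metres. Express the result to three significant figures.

h_f ≈ 365 m

V = 4Q/(πD²) = 4·0.0108/(π·0.0606²) = 3.744 m/s
Re = VD/ν = 3.744·0.0606/4.34×10^-7 = 5.23×10^5 → turbulent
ε/D = 0.0016/60.6 = 2.64×10^-5
Swamee-Jain: f = 0.01341
h_f = f(L/D)V²/(2g) = 0.01341·(2310/0.0606)·3.744²/(2·9.81) = 365.3 m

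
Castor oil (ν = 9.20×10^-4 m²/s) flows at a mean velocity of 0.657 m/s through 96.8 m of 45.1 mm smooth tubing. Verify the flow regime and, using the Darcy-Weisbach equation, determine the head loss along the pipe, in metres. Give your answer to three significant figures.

h_f ≈ 93.8 m

Re = VD/ν = 0.657·0.04510/9.20×10^-4 = 32.2 → laminar (Re < 2300)
f = 64/Re = 1.987
h_f = f(L/D)V²/(2g) = 1.987·(96.8/0.04510)·0.657²/(2·9.81) = 93.83 m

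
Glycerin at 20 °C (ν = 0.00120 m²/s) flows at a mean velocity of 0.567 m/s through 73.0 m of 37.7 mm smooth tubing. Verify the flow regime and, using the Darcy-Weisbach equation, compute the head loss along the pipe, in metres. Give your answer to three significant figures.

Re = VD/ν = 0.567·0.03770/0.00120 = 17.8 → laminar (Re < 2300)
f = 64/Re = 3.593
h_f = f(L/D)V²/(2g) = 3.593·(73.0/0.03770)·0.567²/(2·9.81) = 114.0 m

h_f ≈ 114 m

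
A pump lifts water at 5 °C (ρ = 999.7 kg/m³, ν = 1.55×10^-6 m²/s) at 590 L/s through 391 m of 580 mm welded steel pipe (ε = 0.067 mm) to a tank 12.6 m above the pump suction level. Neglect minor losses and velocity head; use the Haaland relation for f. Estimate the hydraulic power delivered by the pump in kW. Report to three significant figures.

P_hyd ≈ 86.5 kW

V = 4Q/(πD²) = 2.233 m/s; Re = 8.36×10^5; ε/D = 1.16×10^-4; f = 0.01374
h_f = f(L/D)V²/2g = 2.355 m
Total head H = z + h_f = 12.6 + 2.355 = 14.95 m
P_hyd = ρgQH = 999.7·9.81·0.590·14.95 = 86.53 kW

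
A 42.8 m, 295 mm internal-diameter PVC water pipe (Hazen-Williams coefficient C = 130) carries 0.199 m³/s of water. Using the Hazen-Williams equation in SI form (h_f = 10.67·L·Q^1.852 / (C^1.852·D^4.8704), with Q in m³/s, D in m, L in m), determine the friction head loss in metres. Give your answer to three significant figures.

h_f = 10.67·42.8·0.199^1.852 / (130^1.852·0.295^4.8704) = 1.067 m

h_f ≈ 1.07 m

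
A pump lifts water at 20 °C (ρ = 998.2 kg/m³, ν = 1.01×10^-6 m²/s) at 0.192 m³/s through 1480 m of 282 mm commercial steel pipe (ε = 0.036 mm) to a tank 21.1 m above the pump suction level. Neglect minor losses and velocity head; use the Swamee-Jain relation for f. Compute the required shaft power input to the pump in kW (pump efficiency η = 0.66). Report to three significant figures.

P_shaft ≈ 161 kW

V = 4Q/(πD²) = 3.074 m/s; Re = 8.58×10^5; ε/D = 1.28×10^-4; f = 0.01406
h_f = f(L/D)V²/2g = 35.54 m
Total head H = z + h_f = 21.1 + 35.54 = 56.64 m
P_hyd = ρgQH = 998.2·9.81·0.192·56.64 = 106.5 kW
P_shaft = P_hyd/η = 106.5/0.66 = 161.4 kW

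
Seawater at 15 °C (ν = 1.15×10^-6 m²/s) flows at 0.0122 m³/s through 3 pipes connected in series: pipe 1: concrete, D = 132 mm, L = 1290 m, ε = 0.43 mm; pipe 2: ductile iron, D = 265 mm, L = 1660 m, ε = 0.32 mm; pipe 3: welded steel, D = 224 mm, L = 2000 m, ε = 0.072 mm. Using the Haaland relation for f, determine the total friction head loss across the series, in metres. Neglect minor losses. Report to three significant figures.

H ≈ 12.3 m

Pipe 1: V = 0.8915 m/s, Re = 1.02×10^5, ε/D = 0.00326, f = 0.02792, h_1 = f(L/D)V²/2g = 11.05 m
Pipe 2: V = 0.2212 m/s, Re = 5.10×10^4, ε/D = 0.00121, f = 0.02424, h_2 = f(L/D)V²/2g = 0.3787 m
Pipe 3: V = 0.3096 m/s, Re = 6.03×10^4, ε/D = 3.21×10^-4, f = 0.02096, h_3 = f(L/D)V²/2g = 0.9142 m
Series → Q common, losses add: H = Σh = 12.35 m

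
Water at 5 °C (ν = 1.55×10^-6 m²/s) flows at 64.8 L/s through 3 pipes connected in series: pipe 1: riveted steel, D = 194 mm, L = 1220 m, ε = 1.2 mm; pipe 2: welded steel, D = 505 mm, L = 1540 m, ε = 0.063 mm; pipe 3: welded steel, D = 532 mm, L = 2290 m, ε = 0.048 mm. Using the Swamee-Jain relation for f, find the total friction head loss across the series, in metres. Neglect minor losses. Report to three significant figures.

Pipe 1: V = 2.192 m/s, Re = 2.74×10^5, ε/D = 0.00619, f = 0.03286, h_1 = f(L/D)V²/2g = 50.62 m
Pipe 2: V = 0.3235 m/s, Re = 1.05×10^5, ε/D = 1.25×10^-4, f = 0.01842, h_2 = f(L/D)V²/2g = 0.2996 m
Pipe 3: V = 0.2915 m/s, Re = 1.00×10^5, ε/D = 9.02×10^-5, f = 0.01840, h_3 = f(L/D)V²/2g = 0.3430 m
Series → Q common, losses add: H = Σh = 51.26 m

H ≈ 51.3 m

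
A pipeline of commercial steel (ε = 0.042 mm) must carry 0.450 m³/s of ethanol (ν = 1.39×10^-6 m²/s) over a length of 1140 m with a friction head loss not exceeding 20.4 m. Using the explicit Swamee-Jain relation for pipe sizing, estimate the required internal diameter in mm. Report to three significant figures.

Swamee-Jain (Type III): D = 0.66·[ε^1.25·(LQ²/(gh_f))^4.75 + ν·Q^9.4·(L/(gh_f))^5.2]^0.04
LQ²/(gh_f) = 1.154; L/(gh_f) = 5.696
Term 1 = ε^1.25·(…)^4.75 = 6.66×10^-6; Term 2 = ν·Q^9.4·(…)^5.2 = 6.49×10^-6
D = 0.66·(6.66×10^-6 + 6.49×10^-6)^0.04 = 0.4210 m = 421 mm
Check: V = 3.23 m/s, Re = 9.79×10^5, f = 0.01353, h_f = 19.5 m ≈ 20.4 m ✓

D ≈ 421 mm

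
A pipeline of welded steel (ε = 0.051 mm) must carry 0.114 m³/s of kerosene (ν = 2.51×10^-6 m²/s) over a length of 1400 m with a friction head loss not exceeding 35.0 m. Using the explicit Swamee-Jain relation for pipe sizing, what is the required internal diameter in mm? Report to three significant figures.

D ≈ 238 mm

Swamee-Jain (Type III): D = 0.66·[ε^1.25·(LQ²/(gh_f))^4.75 + ν·Q^9.4·(L/(gh_f))^5.2]^0.04
LQ²/(gh_f) = 0.05299; L/(gh_f) = 4.077
Term 1 = ε^1.25·(…)^4.75 = 3.75×10^-12; Term 2 = ν·Q^9.4·(…)^5.2 = 5.11×10^-12
D = 0.66·(3.75×10^-12 + 5.11×10^-12)^0.04 = 0.2385 m = 238 mm
Check: V = 2.55 m/s, Re = 2.42×10^5, f = 0.01682, h_f = 32.8 m ≈ 35.0 m ✓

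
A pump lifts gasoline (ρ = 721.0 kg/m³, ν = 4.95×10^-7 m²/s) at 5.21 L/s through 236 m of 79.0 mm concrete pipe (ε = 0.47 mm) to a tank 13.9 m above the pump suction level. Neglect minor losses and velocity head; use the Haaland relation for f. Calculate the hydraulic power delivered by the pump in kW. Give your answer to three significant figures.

P_hyd ≈ 0.719 kW

V = 4Q/(πD²) = 1.063 m/s; Re = 1.70×10^5; ε/D = 0.00595; f = 0.03255
h_f = f(L/D)V²/2g = 5.599 m
Total head H = z + h_f = 13.9 + 5.599 = 19.50 m
P_hyd = ρgQH = 721.0·9.81·0.00521·19.50 = 0.7186 kW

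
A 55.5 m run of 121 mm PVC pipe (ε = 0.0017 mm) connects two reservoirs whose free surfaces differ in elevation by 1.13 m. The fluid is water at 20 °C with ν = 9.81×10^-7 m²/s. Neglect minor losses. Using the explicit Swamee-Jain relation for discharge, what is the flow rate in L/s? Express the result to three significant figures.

Q ≈ 20.3 L/s

Swamee-Jain (Type II): Q = -0.965·√(gD⁵h_f/L)·ln[ε/(3.7D) + √(3.17ν²L/(gD³h_f))]
√(gD⁵h_f/L) = √(9.81·0.121⁵·1.13/55.5) = 0.002276
ε/(3.7D) = 3.80×10^-6; √(3.17ν²L/(gD³h_f)) = 9.29×10^-5
Q = -0.965·0.002276·ln(9.665×10^-5) = 0.02030 m³/s
Check: V = 1.77 m/s, Re = 2.18×10^5, f = 0.01541, h_f = 1.12 m ≈ 1.13 m ✓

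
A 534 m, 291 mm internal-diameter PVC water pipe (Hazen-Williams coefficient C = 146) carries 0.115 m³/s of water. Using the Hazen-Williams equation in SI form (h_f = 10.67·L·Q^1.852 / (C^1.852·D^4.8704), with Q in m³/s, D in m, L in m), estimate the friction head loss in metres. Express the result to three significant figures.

h_f = 10.67·534·0.115^1.852 / (146^1.852·0.291^4.8704) = 4.157 m

h_f ≈ 4.16 m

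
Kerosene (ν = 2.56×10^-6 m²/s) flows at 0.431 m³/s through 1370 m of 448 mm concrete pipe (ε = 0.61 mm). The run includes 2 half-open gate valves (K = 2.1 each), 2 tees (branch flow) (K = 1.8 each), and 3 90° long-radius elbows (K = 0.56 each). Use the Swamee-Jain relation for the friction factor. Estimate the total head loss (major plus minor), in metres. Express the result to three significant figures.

H_L ≈ 29.0 m

V = 4Q/(πD²) = 2.734 m/s; V²/2g = 0.3810 m
Re = 4.78×10^5, ε/D = 0.00136 → f = 0.02182 (Swamee-Jain)
Major: h_f = f(L/D)·V²/2g = 0.02182·3058·0.3810 = 25.43 m
Minor: ΣK = 9.48; h_m = ΣK·V²/2g = 3.612 m
Total H_L = 25.43 + 3.612 = 29.04 m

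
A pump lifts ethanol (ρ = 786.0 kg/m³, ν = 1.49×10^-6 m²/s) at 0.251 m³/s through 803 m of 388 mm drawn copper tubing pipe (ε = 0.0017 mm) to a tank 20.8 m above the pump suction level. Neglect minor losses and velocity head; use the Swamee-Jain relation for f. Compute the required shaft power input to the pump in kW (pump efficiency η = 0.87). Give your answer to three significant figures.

P_shaft ≈ 59.9 kW

V = 4Q/(πD²) = 2.123 m/s; Re = 5.53×10^5; ε/D = 4.38×10^-6; f = 0.01293
h_f = f(L/D)V²/2g = 6.149 m
Total head H = z + h_f = 20.8 + 6.149 = 26.95 m
P_hyd = ρgQH = 786.0·9.81·0.251·26.95 = 52.16 kW
P_shaft = P_hyd/η = 52.16/0.87 = 59.95 kW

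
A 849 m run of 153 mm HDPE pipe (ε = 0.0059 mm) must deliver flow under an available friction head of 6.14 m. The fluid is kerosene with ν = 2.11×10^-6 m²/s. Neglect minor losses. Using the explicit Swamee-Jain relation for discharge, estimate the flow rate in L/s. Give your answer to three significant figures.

Q ≈ 19.6 L/s

Swamee-Jain (Type II): Q = -0.965·√(gD⁵h_f/L)·ln[ε/(3.7D) + √(3.17ν²L/(gD³h_f))]
√(gD⁵h_f/L) = √(9.81·0.153⁵·6.14/849) = 0.002439
ε/(3.7D) = 1.04×10^-5; √(3.17ν²L/(gD³h_f)) = 2.36×10^-4
Q = -0.965·0.002439·ln(2.461×10^-4) = 0.01956 m³/s
Check: V = 1.06 m/s, Re = 7.71×10^4, f = 0.01907, h_f = 6.10 m ≈ 6.14 m ✓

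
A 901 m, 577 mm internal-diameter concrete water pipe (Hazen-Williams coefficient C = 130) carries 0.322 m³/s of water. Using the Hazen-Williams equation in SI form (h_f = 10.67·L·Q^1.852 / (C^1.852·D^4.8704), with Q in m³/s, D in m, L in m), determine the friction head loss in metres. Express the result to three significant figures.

h_f ≈ 2.09 m

h_f = 10.67·901·0.322^1.852 / (130^1.852·0.577^4.8704) = 2.087 m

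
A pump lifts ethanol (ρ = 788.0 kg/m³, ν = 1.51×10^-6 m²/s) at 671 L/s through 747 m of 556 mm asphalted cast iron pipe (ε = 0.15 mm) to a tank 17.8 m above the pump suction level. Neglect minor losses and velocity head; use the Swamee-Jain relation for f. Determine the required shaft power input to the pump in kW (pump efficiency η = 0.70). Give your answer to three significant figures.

P_shaft ≈ 192 kW

V = 4Q/(πD²) = 2.764 m/s; Re = 1.02×10^6; ε/D = 2.70×10^-4; f = 0.01547
h_f = f(L/D)V²/2g = 8.089 m
Total head H = z + h_f = 17.8 + 8.089 = 25.89 m
P_hyd = ρgQH = 788.0·9.81·0.671·25.89 = 134.3 kW
P_shaft = P_hyd/η = 134.3/0.70 = 191.8 kW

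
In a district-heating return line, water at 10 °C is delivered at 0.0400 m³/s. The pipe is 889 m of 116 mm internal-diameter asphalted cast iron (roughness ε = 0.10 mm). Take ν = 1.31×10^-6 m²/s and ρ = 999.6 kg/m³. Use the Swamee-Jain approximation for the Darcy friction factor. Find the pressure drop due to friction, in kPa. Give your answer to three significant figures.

V = 4Q/(πD²) = 4·0.0400/(π·0.116²) = 3.785 m/s
Re = VD/ν = 3.785·0.116/1.31×10^-6 = 3.35×10^5 → turbulent
ε/D = 0.10/116 = 8.62×10^-4
Swamee-Jain: f = 0.02005
h_f = f(L/D)V²/(2g) = 0.02005·(889/0.116)·3.785²/(2·9.81) = 112.2 m
Δp = ρg·h_f = 999.6·9.81·112.2 = 1100 kPa

Δp ≈ 1100 kPa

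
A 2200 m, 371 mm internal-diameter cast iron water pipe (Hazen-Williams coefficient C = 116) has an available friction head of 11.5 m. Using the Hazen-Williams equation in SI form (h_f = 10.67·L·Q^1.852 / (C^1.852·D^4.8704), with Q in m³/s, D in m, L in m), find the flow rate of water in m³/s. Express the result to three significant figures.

Rearranging: Q = [h_f·C^1.852·D^4.8704 / (10.67·L)]^(1/1.852)
Q = [11.5·116^1.852·0.371^4.8704 / (10.67·2200)]^0.540 = 0.1396 m³/s

Q ≈ 0.140 m³/s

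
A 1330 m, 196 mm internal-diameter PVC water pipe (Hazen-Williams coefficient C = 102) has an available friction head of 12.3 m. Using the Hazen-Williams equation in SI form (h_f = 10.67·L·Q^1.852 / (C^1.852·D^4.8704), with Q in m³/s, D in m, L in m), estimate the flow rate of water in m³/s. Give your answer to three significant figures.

Rearranging: Q = [h_f·C^1.852·D^4.8704 / (10.67·L)]^(1/1.852)
Q = [12.3·102^1.852·0.196^4.8704 / (10.67·1330)]^0.540 = 0.03119 m³/s

Q ≈ 0.0312 m³/s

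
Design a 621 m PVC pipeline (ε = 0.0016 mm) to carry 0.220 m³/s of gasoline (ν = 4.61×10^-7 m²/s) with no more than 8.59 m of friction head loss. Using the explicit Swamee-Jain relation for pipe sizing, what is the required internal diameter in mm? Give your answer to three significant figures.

D ≈ 316 mm

Swamee-Jain (Type III): D = 0.66·[ε^1.25·(LQ²/(gh_f))^4.75 + ν·Q^9.4·(L/(gh_f))^5.2]^0.04
LQ²/(gh_f) = 0.3567; L/(gh_f) = 7.369
Term 1 = ε^1.25·(…)^4.75 = 4.25×10^-10; Term 2 = ν·Q^9.4·(…)^5.2 = 9.84×10^-9
D = 0.66·(4.25×10^-10 + 9.84×10^-9)^0.04 = 0.3162 m = 316 mm
Check: V = 2.80 m/s, Re = 1.92×10^6, f = 0.01062, h_f = 8.34 m ≈ 8.59 m ✓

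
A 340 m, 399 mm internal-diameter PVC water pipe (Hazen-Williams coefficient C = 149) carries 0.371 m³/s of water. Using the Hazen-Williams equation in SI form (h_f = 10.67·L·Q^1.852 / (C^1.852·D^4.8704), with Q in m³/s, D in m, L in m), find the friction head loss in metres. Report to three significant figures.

h_f ≈ 4.80 m

h_f = 10.67·340·0.371^1.852 / (149^1.852·0.399^4.8704) = 4.795 m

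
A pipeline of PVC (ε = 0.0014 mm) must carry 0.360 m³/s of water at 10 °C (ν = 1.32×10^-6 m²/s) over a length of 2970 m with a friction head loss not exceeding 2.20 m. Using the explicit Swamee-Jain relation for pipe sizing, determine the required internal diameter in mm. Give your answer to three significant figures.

Swamee-Jain (Type III): D = 0.66·[ε^1.25·(LQ²/(gh_f))^4.75 + ν·Q^9.4·(L/(gh_f))^5.2]^0.04
LQ²/(gh_f) = 17.83; L/(gh_f) = 137.6
Term 1 = ε^1.25·(…)^4.75 = 0.0423; Term 2 = ν·Q^9.4·(…)^5.2 = 11.8
D = 0.66·(0.0423 + 11.8)^0.04 = 0.7285 m = 729 mm
Check: V = 0.864 m/s, Re = 4.77×10^5, f = 0.01323, h_f = 2.05 m ≈ 2.20 m ✓

D ≈ 729 mm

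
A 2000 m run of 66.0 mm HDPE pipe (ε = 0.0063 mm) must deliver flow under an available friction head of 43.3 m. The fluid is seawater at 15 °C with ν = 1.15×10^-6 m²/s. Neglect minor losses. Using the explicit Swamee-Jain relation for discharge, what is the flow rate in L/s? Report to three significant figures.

Q ≈ 4.06 L/s

Swamee-Jain (Type II): Q = -0.965·√(gD⁵h_f/L)·ln[ε/(3.7D) + √(3.17ν²L/(gD³h_f))]
√(gD⁵h_f/L) = √(9.81·0.0660⁵·43.3/2000) = 5.157×10^-4
ε/(3.7D) = 2.58×10^-5; √(3.17ν²L/(gD³h_f)) = 2.62×10^-4
Q = -0.965·5.157×10^-4·ln(2.878×10^-4) = 0.004058 m³/s
Check: V = 1.19 m/s, Re = 6.81×10^4, f = 0.01985, h_f = 43.1 m ≈ 43.3 m ✓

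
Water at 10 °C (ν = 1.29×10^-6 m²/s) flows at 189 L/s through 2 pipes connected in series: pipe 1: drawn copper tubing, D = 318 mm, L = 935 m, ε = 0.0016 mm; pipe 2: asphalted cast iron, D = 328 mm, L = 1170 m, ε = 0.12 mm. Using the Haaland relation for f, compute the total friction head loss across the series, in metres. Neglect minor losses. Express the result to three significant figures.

H ≈ 25.9 m

Pipe 1: V = 2.380 m/s, Re = 5.87×10^5, ε/D = 5.03×10^-6, f = 0.01276, h_1 = f(L/D)V²/2g = 10.83 m
Pipe 2: V = 2.237 m/s, Re = 5.69×10^5, ε/D = 3.66×10^-4, f = 0.01655, h_2 = f(L/D)V²/2g = 15.05 m
Series → Q common, losses add: H = Σh = 25.88 m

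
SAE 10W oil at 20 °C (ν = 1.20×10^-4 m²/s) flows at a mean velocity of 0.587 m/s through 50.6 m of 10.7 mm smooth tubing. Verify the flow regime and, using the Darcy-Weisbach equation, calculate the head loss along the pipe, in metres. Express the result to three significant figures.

h_f ≈ 102 m

Re = VD/ν = 0.587·0.01070/1.20×10^-4 = 52.3 → laminar (Re < 2300)
f = 64/Re = 1.223
h_f = f(L/D)V²/(2g) = 1.223·(50.6/0.01070)·0.587²/(2·9.81) = 101.6 m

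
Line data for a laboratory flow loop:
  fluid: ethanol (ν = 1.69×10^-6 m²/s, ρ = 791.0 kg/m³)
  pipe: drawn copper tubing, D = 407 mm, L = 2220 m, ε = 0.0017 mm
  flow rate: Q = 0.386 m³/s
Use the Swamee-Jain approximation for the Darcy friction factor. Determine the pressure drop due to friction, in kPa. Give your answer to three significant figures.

V = 4Q/(πD²) = 4·0.386/(π·0.407²) = 2.967 m/s
Re = VD/ν = 2.967·0.407/1.69×10^-6 = 7.15×10^5 → turbulent
ε/D = 0.0017/407 = 4.18×10^-6
Swamee-Jain: f = 0.01238
h_f = f(L/D)V²/(2g) = 0.01238·(2220/0.407)·2.967²/(2·9.81) = 30.29 m
Δp = ρg·h_f = 791.0·9.81·30.29 = 235.1 kPa

Δp ≈ 235 kPa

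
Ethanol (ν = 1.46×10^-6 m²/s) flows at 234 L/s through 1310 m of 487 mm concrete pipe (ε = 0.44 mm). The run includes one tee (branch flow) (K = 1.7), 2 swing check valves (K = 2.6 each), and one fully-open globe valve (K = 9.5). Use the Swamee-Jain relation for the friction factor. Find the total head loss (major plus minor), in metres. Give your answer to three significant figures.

H_L ≈ 5.66 m

V = 4Q/(πD²) = 1.256 m/s; V²/2g = 0.08043 m
Re = 4.19×10^5, ε/D = 9.03×10^-4 → f = 0.02005 (Swamee-Jain)
Major: h_f = f(L/D)·V²/2g = 0.02005·2690·0.08043 = 4.337 m
Minor: ΣK = 16.4; h_m = ΣK·V²/2g = 1.319 m
Total H_L = 4.337 + 1.319 = 5.656 m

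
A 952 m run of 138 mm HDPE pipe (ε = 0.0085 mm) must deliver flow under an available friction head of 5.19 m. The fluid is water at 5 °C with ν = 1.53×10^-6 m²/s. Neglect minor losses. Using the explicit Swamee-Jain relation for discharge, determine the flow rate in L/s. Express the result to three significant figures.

Swamee-Jain (Type II): Q = -0.965·√(gD⁵h_f/L)·ln[ε/(3.7D) + √(3.17ν²L/(gD³h_f))]
√(gD⁵h_f/L) = √(9.81·0.138⁵·5.19/952) = 0.001636
ε/(3.7D) = 1.66×10^-5; √(3.17ν²L/(gD³h_f)) = 2.30×10^-4
Q = -0.965·0.001636·ln(2.464×10^-4) = 0.01312 m³/s
Check: V = 0.877 m/s, Re = 7.91×10^4, f = 0.01910, h_f = 5.16 m ≈ 5.19 m ✓

Q ≈ 13.1 L/s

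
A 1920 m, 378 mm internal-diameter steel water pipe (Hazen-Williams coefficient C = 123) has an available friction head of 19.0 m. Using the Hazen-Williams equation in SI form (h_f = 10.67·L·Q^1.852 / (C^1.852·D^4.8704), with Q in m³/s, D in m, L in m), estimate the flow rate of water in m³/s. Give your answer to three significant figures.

Rearranging: Q = [h_f·C^1.852·D^4.8704 / (10.67·L)]^(1/1.852)
Q = [19.0·123^1.852·0.378^4.8704 / (10.67·1920)]^0.540 = 0.2194 m³/s

Q ≈ 0.219 m³/s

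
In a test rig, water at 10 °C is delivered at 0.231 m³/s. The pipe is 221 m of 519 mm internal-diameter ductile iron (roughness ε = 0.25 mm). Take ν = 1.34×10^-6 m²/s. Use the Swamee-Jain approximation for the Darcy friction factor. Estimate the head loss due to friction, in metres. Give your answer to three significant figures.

h_f ≈ 0.461 m

V = 4Q/(πD²) = 4·0.231/(π·0.519²) = 1.092 m/s
Re = VD/ν = 1.092·0.519/1.34×10^-6 = 4.23×10^5 → turbulent
ε/D = 0.25/519 = 4.82×10^-4
Swamee-Jain: f = 0.01782
h_f = f(L/D)V²/(2g) = 0.01782·(221/0.519)·1.092²/(2·9.81) = 0.4612 m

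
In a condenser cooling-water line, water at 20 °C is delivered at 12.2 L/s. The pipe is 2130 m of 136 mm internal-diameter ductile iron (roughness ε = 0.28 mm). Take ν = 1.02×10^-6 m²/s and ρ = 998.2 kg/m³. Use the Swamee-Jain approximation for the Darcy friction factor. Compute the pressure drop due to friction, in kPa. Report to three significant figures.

V = 4Q/(πD²) = 4·0.0122/(π·0.136²) = 0.8398 m/s
Re = VD/ν = 0.8398·0.136/1.02×10^-6 = 1.12×10^5 → turbulent
ε/D = 0.28/136 = 0.00206
Swamee-Jain: f = 0.02532
h_f = f(L/D)V²/(2g) = 0.02532·(2130/0.136)·0.8398²/(2·9.81) = 14.25 m
Δp = ρg·h_f = 998.2·9.81·14.25 = 139.6 kPa

Δp ≈ 140 kPa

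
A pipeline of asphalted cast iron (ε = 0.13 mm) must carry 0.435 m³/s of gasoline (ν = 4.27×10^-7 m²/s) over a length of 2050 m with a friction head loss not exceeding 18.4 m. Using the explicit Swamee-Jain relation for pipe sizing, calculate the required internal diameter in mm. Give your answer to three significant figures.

D ≈ 490 mm

Swamee-Jain (Type III): D = 0.66·[ε^1.25·(LQ²/(gh_f))^4.75 + ν·Q^9.4·(L/(gh_f))^5.2]^0.04
LQ²/(gh_f) = 2.149; L/(gh_f) = 11.36
Term 1 = ε^1.25·(…)^4.75 = 5.26×10^-4; Term 2 = ν·Q^9.4·(…)^5.2 = 5.24×10^-5
D = 0.66·(5.26×10^-4 + 5.24×10^-5)^0.04 = 0.4898 m = 490 mm
Check: V = 2.31 m/s, Re = 2.65×10^6, f = 0.01494, h_f = 17.0 m ≈ 18.4 m ✓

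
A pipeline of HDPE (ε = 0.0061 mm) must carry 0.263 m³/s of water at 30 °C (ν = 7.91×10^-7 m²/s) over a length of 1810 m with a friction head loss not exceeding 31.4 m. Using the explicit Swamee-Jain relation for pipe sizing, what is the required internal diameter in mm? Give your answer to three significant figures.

Swamee-Jain (Type III): D = 0.66·[ε^1.25·(LQ²/(gh_f))^4.75 + ν·Q^9.4·(L/(gh_f))^5.2]^0.04
LQ²/(gh_f) = 0.4064; L/(gh_f) = 5.876
Term 1 = ε^1.25·(…)^4.75 = 4.21×10^-9; Term 2 = ν·Q^9.4·(…)^5.2 = 2.79×10^-8
D = 0.66·(4.21×10^-9 + 2.79×10^-8)^0.04 = 0.3310 m = 331 mm
Check: V = 3.06 m/s, Re = 1.28×10^6, f = 0.01165, h_f = 30.3 m ≈ 31.4 m ✓

D ≈ 331 mm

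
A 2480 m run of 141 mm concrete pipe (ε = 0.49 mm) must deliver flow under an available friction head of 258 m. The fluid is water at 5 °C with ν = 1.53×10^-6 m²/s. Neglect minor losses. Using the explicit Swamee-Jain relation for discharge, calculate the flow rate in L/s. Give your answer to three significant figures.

Swamee-Jain (Type II): Q = -0.965·√(gD⁵h_f/L)·ln[ε/(3.7D) + √(3.17ν²L/(gD³h_f))]
√(gD⁵h_f/L) = √(9.81·0.141⁵·258/2480) = 0.007542
ε/(3.7D) = 9.39×10^-4; √(3.17ν²L/(gD³h_f)) = 5.09×10^-5
Q = -0.965·0.007542·ln(9.902×10^-4) = 0.05034 m³/s
Check: V = 3.22 m/s, Re = 2.97×10^5, f = 0.02784, h_f = 259 m ≈ 258 m ✓

Q ≈ 50.3 L/s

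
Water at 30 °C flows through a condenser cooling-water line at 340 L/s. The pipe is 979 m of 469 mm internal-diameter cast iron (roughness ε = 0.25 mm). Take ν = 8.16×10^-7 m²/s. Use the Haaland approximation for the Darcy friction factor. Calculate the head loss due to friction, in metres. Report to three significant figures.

V = 4Q/(πD²) = 4·0.340/(π·0.469²) = 1.968 m/s
Re = VD/ν = 1.968·0.469/8.16×10^-7 = 1.13×10^6 → turbulent
ε/D = 0.25/469 = 5.33×10^-4
Haaland: f = 0.01735
h_f = f(L/D)V²/(2g) = 0.01735·(979/0.469)·1.968²/(2·9.81) = 7.149 m

h_f ≈ 7.15 m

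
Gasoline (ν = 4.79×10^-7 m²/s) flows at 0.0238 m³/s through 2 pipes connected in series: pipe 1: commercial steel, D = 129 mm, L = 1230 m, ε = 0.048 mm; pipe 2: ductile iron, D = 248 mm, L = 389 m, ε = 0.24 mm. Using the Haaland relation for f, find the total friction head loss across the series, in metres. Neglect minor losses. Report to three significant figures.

H ≈ 27.4 m

Pipe 1: V = 1.821 m/s, Re = 4.90×10^5, ε/D = 3.72×10^-4, f = 0.01673, h_1 = f(L/D)V²/2g = 26.95 m
Pipe 2: V = 0.4927 m/s, Re = 2.55×10^5, ε/D = 9.68×10^-4, f = 0.02053, h_2 = f(L/D)V²/2g = 0.3984 m
Series → Q common, losses add: H = Σh = 27.35 m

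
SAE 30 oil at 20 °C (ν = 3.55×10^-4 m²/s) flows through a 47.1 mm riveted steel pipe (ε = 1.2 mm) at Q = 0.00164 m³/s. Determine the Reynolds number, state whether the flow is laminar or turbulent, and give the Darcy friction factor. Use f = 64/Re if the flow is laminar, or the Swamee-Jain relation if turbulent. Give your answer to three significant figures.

V = 4Q/(πD²) = 0.9413 m/s
Re = VD/ν = 0.9413·0.0471/3.55×10^-4 = 125
Re < 2300 → laminar → f = 64/Re = 0.5125

Re ≈ 125; laminar; f = 64/Re ≈ 0.512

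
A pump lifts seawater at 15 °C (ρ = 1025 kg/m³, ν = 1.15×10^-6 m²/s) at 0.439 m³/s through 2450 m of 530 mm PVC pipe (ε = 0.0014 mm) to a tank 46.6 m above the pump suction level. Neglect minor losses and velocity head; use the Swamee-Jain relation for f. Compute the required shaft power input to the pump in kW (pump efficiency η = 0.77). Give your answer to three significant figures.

P_shaft ≈ 330 kW

V = 4Q/(πD²) = 1.990 m/s; Re = 9.17×10^5; ε/D = 2.64×10^-6; f = 0.01184
h_f = f(L/D)V²/2g = 11.05 m
Total head H = z + h_f = 46.6 + 11.05 = 57.65 m
P_hyd = ρgQH = 1025·9.81·0.439·57.65 = 254.5 kW
P_shaft = P_hyd/η = 254.5/0.77 = 330.5 kW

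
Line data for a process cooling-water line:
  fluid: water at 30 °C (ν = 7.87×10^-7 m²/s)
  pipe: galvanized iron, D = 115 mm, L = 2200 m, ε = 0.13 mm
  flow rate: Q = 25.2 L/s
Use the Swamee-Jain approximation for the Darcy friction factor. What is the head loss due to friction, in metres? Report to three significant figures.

V = 4Q/(πD²) = 4·0.0252/(π·0.115²) = 2.426 m/s
Re = VD/ν = 2.426·0.115/7.87×10^-7 = 3.55×10^5 → turbulent
ε/D = 0.13/115 = 0.00113
Swamee-Jain: f = 0.02113
h_f = f(L/D)V²/(2g) = 0.02113·(2200/0.115)·2.426²/(2·9.81) = 121.3 m

h_f ≈ 121 m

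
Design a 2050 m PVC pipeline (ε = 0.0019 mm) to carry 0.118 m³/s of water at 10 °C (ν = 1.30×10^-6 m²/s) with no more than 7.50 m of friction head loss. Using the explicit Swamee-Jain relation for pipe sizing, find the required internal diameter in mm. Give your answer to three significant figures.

Swamee-Jain (Type III): D = 0.66·[ε^1.25·(LQ²/(gh_f))^4.75 + ν·Q^9.4·(L/(gh_f))^5.2]^0.04
LQ²/(gh_f) = 0.3880; L/(gh_f) = 27.86
Term 1 = ε^1.25·(…)^4.75 = 7.86×10^-10; Term 2 = ν·Q^9.4·(…)^5.2 = 8.01×10^-8
D = 0.66·(7.86×10^-10 + 8.01×10^-8)^0.04 = 0.3435 m = 343 mm
Check: V = 1.27 m/s, Re = 3.37×10^5, f = 0.01414, h_f = 6.98 m ≈ 7.50 m ✓

D ≈ 343 mm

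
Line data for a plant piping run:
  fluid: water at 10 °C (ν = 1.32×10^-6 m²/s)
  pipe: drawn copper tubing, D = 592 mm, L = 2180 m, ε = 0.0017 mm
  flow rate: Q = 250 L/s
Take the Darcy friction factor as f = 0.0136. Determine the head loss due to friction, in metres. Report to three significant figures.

h_f ≈ 2.11 m

V = 4Q/(πD²) = 4·0.250/(π·0.592²) = 0.9083 m/s
h_f = f(L/D)V²/(2g) = 0.01360·(2180/0.592)·0.9083²/(2·9.81) = 2.106 m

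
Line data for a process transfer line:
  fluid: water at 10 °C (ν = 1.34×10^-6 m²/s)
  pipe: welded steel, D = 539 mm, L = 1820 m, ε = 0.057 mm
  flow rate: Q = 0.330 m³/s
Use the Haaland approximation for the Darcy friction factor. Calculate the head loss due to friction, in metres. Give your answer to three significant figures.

h_f ≈ 5.07 m

V = 4Q/(πD²) = 4·0.330/(π·0.539²) = 1.446 m/s
Re = VD/ν = 1.446·0.539/1.34×10^-6 = 5.82×10^5 → turbulent
ε/D = 0.057/539 = 1.06×10^-4
Haaland: f = 0.01409
h_f = f(L/D)V²/(2g) = 0.01409·(1820/0.539)·1.446²/(2·9.81) = 5.073 m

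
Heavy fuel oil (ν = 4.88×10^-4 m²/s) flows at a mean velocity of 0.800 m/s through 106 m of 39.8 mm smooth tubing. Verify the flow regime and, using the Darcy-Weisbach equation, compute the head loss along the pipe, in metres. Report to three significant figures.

h_f ≈ 85.2 m

Re = VD/ν = 0.800·0.03980/4.88×10^-4 = 65.2 → laminar (Re < 2300)
f = 64/Re = 0.9809
h_f = f(L/D)V²/(2g) = 0.9809·(106/0.03980)·0.800²/(2·9.81) = 85.22 m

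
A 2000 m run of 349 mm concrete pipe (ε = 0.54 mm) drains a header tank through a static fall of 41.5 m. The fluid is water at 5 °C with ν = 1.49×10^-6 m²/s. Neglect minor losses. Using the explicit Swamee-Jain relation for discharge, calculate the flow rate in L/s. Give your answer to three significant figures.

Q ≈ 242 L/s

Swamee-Jain (Type II): Q = -0.965·√(gD⁵h_f/L)·ln[ε/(3.7D) + √(3.17ν²L/(gD³h_f))]
√(gD⁵h_f/L) = √(9.81·0.349⁵·41.5/2000) = 0.03246
ε/(3.7D) = 4.18×10^-4; √(3.17ν²L/(gD³h_f)) = 2.85×10^-5
Q = -0.965·0.03246·ln(4.467×10^-4) = 0.2417 m³/s
Check: V = 2.53 m/s, Re = 5.92×10^5, f = 0.02238, h_f = 41.7 m ≈ 41.5 m ✓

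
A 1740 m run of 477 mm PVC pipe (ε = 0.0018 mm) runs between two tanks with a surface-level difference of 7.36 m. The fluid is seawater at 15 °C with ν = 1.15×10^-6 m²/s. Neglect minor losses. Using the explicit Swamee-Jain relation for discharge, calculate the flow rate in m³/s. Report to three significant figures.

Q ≈ 0.320 m³/s

Swamee-Jain (Type II): Q = -0.965·√(gD⁵h_f/L)·ln[ε/(3.7D) + √(3.17ν²L/(gD³h_f))]
√(gD⁵h_f/L) = √(9.81·0.477⁵·7.36/1740) = 0.03201
ε/(3.7D) = 1.02×10^-6; √(3.17ν²L/(gD³h_f)) = 3.05×10^-5
Q = -0.965·0.03201·ln(3.153×10^-5) = 0.3202 m³/s
Check: V = 1.79 m/s, Re = 7.43×10^5, f = 0.01229, h_f = 7.33 m ≈ 7.36 m ✓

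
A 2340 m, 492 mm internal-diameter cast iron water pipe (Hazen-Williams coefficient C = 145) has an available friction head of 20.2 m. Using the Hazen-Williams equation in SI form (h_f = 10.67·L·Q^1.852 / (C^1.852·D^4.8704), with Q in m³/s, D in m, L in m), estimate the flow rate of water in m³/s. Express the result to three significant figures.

Rearranging: Q = [h_f·C^1.852·D^4.8704 / (10.67·L)]^(1/1.852)
Q = [20.2·145^1.852·0.492^4.8704 / (10.67·2340)]^0.540 = 0.4805 m³/s

Q ≈ 0.481 m³/s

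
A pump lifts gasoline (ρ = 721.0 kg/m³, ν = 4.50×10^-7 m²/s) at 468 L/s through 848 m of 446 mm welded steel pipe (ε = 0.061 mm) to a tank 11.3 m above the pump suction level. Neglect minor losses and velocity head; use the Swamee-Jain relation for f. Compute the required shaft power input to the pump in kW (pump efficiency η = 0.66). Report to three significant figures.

V = 4Q/(πD²) = 2.996 m/s; Re = 2.97×10^6; ε/D = 1.37×10^-4; f = 0.01326
h_f = f(L/D)V²/2g = 11.53 m
Total head H = z + h_f = 11.3 + 11.53 = 22.83 m
P_hyd = ρgQH = 721.0·9.81·0.468·22.83 = 75.58 kW
P_shaft = P_hyd/η = 75.58/0.66 = 114.5 kW

P_shaft ≈ 115 kW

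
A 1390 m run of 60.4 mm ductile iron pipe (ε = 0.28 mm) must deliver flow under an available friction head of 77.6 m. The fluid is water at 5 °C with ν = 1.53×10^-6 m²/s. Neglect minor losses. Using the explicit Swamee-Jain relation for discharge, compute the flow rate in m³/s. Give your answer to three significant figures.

Q ≈ 0.00416 m³/s

Swamee-Jain (Type II): Q = -0.965·√(gD⁵h_f/L)·ln[ε/(3.7D) + √(3.17ν²L/(gD³h_f))]
√(gD⁵h_f/L) = √(9.81·0.0604⁵·77.6/1390) = 6.635×10^-4
ε/(3.7D) = 0.00125; √(3.17ν²L/(gD³h_f)) = 2.48×10^-4
Q = -0.965·6.635×10^-4·ln(0.001501) = 0.004163 m³/s
Check: V = 1.45 m/s, Re = 5.74×10^4, f = 0.03168, h_f = 78.4 m ≈ 77.6 m ✓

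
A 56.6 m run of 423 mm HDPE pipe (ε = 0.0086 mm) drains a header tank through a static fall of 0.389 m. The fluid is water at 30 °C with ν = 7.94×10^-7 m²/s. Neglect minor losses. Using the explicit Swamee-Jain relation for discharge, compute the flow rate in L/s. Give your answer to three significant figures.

Q ≈ 309 L/s

Swamee-Jain (Type II): Q = -0.965·√(gD⁵h_f/L)·ln[ε/(3.7D) + √(3.17ν²L/(gD³h_f))]
√(gD⁵h_f/L) = √(9.81·0.423⁵·0.389/56.6) = 0.03022
ε/(3.7D) = 5.49×10^-6; √(3.17ν²L/(gD³h_f)) = 1.98×10^-5
Q = -0.965·0.03022·ln(2.528×10^-5) = 0.3087 m³/s
Check: V = 2.20 m/s, Re = 1.17×10^6, f = 0.01183, h_f = 0.389 m ≈ 0.389 m ✓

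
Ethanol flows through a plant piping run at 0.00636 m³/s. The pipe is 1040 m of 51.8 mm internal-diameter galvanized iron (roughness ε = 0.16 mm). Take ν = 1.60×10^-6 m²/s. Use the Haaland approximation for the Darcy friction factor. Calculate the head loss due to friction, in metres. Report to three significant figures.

V = 4Q/(πD²) = 4·0.00636/(π·0.0518²) = 3.018 m/s
Re = VD/ν = 3.018·0.0518/1.60×10^-6 = 9.77×10^4 → turbulent
ε/D = 0.16/51.8 = 0.00309
Haaland: f = 0.02761
h_f = f(L/D)V²/(2g) = 0.02761·(1040/0.0518)·3.018²/(2·9.81) = 257.3 m

h_f ≈ 257 m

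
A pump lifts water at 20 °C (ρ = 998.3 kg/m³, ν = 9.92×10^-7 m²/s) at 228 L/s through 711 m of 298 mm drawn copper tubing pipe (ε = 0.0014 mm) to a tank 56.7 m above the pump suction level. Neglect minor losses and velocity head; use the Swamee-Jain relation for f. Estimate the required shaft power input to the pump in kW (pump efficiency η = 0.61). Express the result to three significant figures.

P_shaft ≈ 263 kW

V = 4Q/(πD²) = 3.269 m/s; Re = 9.82×10^5; ε/D = 4.70×10^-6; f = 0.01176
h_f = f(L/D)V²/2g = 15.28 m
Total head H = z + h_f = 56.7 + 15.28 = 71.98 m
P_hyd = ρgQH = 998.3·9.81·0.228·71.98 = 160.7 kW
P_shaft = P_hyd/η = 160.7/0.61 = 263.5 kW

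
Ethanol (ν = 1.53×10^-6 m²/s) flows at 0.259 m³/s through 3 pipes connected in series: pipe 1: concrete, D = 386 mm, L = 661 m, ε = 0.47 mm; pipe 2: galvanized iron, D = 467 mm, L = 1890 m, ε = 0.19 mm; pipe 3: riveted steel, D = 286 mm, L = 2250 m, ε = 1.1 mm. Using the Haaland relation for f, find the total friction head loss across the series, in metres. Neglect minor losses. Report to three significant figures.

Pipe 1: V = 2.213 m/s, Re = 5.58×10^5, ε/D = 0.00122, f = 0.02106, h_1 = f(L/D)V²/2g = 9.005 m
Pipe 2: V = 1.512 m/s, Re = 4.62×10^5, ε/D = 4.07×10^-4, f = 0.01703, h_2 = f(L/D)V²/2g = 8.031 m
Pipe 3: V = 4.032 m/s, Re = 7.54×10^5, ε/D = 0.00385, f = 0.02829, h_3 = f(L/D)V²/2g = 184.4 m
Series → Q common, losses add: H = Σh = 201.4 m

H ≈ 201 m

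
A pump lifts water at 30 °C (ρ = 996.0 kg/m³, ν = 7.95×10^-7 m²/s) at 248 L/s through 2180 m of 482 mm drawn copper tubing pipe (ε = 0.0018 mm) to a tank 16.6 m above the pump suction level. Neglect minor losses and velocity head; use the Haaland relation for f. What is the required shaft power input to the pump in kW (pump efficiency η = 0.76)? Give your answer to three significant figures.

V = 4Q/(πD²) = 1.359 m/s; Re = 8.24×10^5; ε/D = 3.73×10^-6; f = 0.01203
h_f = f(L/D)V²/2g = 5.122 m
Total head H = z + h_f = 16.6 + 5.122 = 21.72 m
P_hyd = ρgQH = 996.0·9.81·0.248·21.72 = 52.63 kW
P_shaft = P_hyd/η = 52.63/0.76 = 69.26 kW

P_shaft ≈ 69.3 kW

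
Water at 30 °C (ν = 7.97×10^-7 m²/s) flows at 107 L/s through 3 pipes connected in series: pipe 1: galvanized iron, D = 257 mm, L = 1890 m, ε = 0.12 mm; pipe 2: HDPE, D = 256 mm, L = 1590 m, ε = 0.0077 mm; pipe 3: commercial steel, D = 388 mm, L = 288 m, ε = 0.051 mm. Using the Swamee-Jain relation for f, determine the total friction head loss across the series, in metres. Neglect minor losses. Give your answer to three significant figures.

Pipe 1: V = 2.063 m/s, Re = 6.65×10^5, ε/D = 4.67×10^-4, f = 0.01733, h_1 = f(L/D)V²/2g = 27.64 m
Pipe 2: V = 2.079 m/s, Re = 6.68×10^5, ε/D = 3.01×10^-5, f = 0.01299, h_2 = f(L/D)V²/2g = 17.77 m
Pipe 3: V = 0.9050 m/s, Re = 4.41×10^5, ε/D = 1.31×10^-4, f = 0.01502, h_3 = f(L/D)V²/2g = 0.4655 m
Series → Q common, losses add: H = Σh = 45.87 m

H ≈ 45.9 m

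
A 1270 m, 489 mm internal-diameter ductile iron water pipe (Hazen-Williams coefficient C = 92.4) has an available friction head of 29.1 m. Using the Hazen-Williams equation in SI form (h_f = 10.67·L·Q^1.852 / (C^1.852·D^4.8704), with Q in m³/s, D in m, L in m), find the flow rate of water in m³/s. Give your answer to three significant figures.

Rearranging: Q = [h_f·C^1.852·D^4.8704 / (10.67·L)]^(1/1.852)
Q = [29.1·92.4^1.852·0.489^4.8704 / (10.67·1270)]^0.540 = 0.5105 m³/s

Q ≈ 0.510 m³/s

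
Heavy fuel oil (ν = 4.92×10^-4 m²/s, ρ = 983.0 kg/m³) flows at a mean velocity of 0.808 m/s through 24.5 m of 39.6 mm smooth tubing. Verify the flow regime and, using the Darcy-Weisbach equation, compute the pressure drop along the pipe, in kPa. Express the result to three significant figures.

Δp ≈ 195 kPa

Re = VD/ν = 0.808·0.03960/4.92×10^-4 = 65.0 → laminar (Re < 2300)
f = 64/Re = 0.9841
h_f = f(L/D)V²/(2g) = 0.9841·(24.5/0.03960)·0.808²/(2·9.81) = 20.26 m
Δp = ρg·h_f = 983.0·9.81·20.26 = 195.4 kPa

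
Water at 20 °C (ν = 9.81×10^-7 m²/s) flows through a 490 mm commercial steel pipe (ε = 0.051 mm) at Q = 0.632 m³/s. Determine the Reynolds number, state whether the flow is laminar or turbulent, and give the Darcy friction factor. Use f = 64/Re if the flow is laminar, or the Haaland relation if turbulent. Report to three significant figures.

V = 4Q/(πD²) = 3.351 m/s
Re = VD/ν = 3.351·0.490/9.81×10^-7 = 1.67×10^6
Re > 4000 → turbulent; ε/D = 1.04×10^-4
Haaland: f = 0.01293

Re ≈ 1.67×10^6; turbulent; f ≈ 0.0129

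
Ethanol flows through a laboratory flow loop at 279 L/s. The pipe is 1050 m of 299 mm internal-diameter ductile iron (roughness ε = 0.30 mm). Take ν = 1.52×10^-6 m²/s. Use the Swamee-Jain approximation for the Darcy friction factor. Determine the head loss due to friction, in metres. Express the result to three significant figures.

h_f ≈ 56.9 m

V = 4Q/(πD²) = 4·0.279/(π·0.299²) = 3.973 m/s
Re = VD/ν = 3.973·0.299/1.52×10^-6 = 7.82×10^5 → turbulent
ε/D = 0.30/299 = 0.00100
Swamee-Jain: f = 0.02014
h_f = f(L/D)V²/(2g) = 0.02014·(1050/0.299)·3.973²/(2·9.81) = 56.91 m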